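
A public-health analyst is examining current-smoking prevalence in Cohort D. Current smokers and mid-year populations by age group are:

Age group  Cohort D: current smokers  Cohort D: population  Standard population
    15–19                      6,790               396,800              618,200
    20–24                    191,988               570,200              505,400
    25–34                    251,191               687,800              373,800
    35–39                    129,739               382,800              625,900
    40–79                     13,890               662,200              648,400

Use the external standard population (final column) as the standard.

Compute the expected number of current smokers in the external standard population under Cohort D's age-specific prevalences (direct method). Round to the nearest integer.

542995

Age-specific rates per 1,000 for Cohort D: 17.112, 336.703, 365.209, 338.921, 20.976.
Expected current smokers = Σ (standard pop × age-specific rate ÷ 1,000)
= 618,200×17.112/1,000 + 505,400×336.703/1,000 + 373,800×365.209/1,000 + 625,900×338.921/1,000 + 648,400×20.976/1,000
= 10578.57 + 170169.65 + 136515.26 + 212130.72 + 13600.54 = 542994.74.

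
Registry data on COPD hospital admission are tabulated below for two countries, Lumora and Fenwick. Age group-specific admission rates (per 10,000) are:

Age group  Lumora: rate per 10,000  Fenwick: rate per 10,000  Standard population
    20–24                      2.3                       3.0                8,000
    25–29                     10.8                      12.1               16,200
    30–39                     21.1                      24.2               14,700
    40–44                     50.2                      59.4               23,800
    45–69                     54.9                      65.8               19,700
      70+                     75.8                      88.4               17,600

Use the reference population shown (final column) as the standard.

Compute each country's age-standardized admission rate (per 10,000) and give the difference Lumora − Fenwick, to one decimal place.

Standard total = 100,000; weights = 0.0800, 0.1620, 0.1470, 0.2380, 0.1970, 0.1760.
Lumora: 0.0800×2.3 + 0.1620×10.8 + 0.1470×21.1 + 0.2380×50.2 + 0.1970×54.9 + 0.1760×75.8 = 41.1390 per 10,000.
Fenwick: 0.0800×3.0 + 0.1620×12.1 + 0.1470×24.2 + 0.2380×59.4 + 0.1970×65.8 + 0.1760×88.4 = 48.4158 per 10,000.
Difference = 41.1390 − 48.4158 = -7.2768.

-7.3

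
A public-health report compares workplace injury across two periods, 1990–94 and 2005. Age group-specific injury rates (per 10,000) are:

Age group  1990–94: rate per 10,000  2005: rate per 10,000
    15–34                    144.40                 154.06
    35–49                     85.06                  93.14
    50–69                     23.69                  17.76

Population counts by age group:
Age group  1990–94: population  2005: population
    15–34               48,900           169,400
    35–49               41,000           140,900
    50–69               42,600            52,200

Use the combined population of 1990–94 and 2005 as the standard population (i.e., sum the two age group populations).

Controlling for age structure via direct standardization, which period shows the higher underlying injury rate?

2005

Combined standard total = 495,000; weights = 0.4410, 0.3675, 0.1915.
1990–94: 0.4410×144.40 + 0.3675×85.06 + 0.1915×23.69 = 99.4763 per 10,000.
2005: 0.4410×154.06 + 0.3675×93.14 + 0.1915×17.76 = 105.5699 per 10,000.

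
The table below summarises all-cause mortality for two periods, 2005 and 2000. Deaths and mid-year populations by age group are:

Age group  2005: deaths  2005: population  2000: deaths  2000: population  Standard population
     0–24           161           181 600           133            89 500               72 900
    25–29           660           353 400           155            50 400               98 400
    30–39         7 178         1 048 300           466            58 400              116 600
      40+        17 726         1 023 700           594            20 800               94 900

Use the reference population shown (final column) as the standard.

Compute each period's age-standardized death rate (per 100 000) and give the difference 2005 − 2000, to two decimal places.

-355.65

Age-specific rates per 100 000 for 2005: 88.66, 186.76, 684.73, 1731.56.
For 2000: 148.60, 307.54, 797.95, 2855.77.
Standard total = 382 800; weights = 0.1904, 0.2571, 0.3046, 0.2479.
2005: 0.1904×88.66 + 0.2571×186.76 + 0.3046×684.73 + 0.2479×1731.56 = 702.7284 per 100 000.
2000: 0.1904×148.60 + 0.2571×307.54 + 0.3046×797.95 + 0.2479×2855.77 = 1058.3804 per 100 000.
Difference = 702.7284 − 1058.3804 = -355.6519.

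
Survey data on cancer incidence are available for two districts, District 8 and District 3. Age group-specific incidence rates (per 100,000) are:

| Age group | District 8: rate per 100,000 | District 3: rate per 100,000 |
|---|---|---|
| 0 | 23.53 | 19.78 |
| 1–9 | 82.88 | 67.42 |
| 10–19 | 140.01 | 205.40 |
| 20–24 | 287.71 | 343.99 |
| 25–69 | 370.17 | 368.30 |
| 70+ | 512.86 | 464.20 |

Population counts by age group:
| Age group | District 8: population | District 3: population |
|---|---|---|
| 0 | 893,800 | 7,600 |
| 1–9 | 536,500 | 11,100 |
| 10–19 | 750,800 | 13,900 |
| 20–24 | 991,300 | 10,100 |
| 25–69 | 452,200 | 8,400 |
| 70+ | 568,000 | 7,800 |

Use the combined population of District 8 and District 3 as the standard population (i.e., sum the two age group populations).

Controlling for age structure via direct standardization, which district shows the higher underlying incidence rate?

Combined standard total = 4,251,500; weights = 0.2120, 0.1288, 0.1799, 0.2355, 0.1083, 0.1354.
District 8: 0.2120×23.53 + 0.1288×82.88 + 0.1799×140.01 + 0.2355×287.71 + 0.1083×370.17 + 0.1354×512.86 = 218.1768 per 100,000.
District 3: 0.2120×19.78 + 0.1288×67.42 + 0.1799×205.40 + 0.2355×343.99 + 0.1083×368.30 + 0.1354×464.20 = 233.6152 per 100,000.

District 3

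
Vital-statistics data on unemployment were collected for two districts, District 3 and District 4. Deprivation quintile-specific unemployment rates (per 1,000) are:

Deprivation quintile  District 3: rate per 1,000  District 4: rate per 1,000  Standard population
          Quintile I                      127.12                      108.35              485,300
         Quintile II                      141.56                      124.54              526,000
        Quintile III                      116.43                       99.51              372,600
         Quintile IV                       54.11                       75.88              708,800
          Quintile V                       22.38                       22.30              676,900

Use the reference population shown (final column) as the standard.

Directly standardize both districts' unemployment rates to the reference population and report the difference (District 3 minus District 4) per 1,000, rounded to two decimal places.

Standard total = 2,769,600; weights = 0.1752, 0.1899, 0.1345, 0.2559, 0.2444.
District 3: 0.1752×127.12 + 0.1899×141.56 + 0.1345×116.43 + 0.2559×54.11 + 0.2444×22.38 = 84.1406 per 1,000.
District 4: 0.1752×108.35 + 0.1899×124.54 + 0.1345×99.51 + 0.2559×75.88 + 0.2444×22.30 = 80.8948 per 1,000.
Difference = 84.1406 − 80.8948 = 3.2458.

3.25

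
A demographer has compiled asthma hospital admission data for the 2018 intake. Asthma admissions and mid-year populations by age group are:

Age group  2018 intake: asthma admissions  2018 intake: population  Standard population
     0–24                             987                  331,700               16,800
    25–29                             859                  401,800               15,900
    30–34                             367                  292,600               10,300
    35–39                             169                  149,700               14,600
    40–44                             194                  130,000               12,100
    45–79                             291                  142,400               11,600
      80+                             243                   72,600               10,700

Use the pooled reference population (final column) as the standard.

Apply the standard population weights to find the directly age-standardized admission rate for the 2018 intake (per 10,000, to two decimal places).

20.76

Age-specific rates per 10,000 for the 2018 intake: 29.76, 21.38, 12.54, 11.29, 14.92, 20.44, 33.47.
Standard total = 92,000; weights = 0.1826, 0.1728, 0.1120, 0.1587, 0.1315, 0.1261, 0.1163.
Standardized rate: 0.1826×29.76 + 0.1728×21.38 + 0.1120×12.54 + 0.1587×11.29 + 0.1315×14.92 + 0.1261×20.44 + 0.1163×33.47 = 20.7565 per 10,000.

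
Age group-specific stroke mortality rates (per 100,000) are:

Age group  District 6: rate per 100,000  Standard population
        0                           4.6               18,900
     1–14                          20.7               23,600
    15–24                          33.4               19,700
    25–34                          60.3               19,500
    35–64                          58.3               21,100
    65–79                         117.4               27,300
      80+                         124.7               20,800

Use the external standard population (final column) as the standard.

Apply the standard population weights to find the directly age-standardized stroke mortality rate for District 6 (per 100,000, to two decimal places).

Standard total = 150,900; weights = 0.1252, 0.1564, 0.1306, 0.1292, 0.1398, 0.1809, 0.1378.
Standardized rate: 0.1252×4.6 + 0.1564×20.7 + 0.1306×33.4 + 0.1292×60.3 + 0.1398×58.3 + 0.1809×117.4 + 0.1378×124.7 = 62.5461 per 100,000.

62.55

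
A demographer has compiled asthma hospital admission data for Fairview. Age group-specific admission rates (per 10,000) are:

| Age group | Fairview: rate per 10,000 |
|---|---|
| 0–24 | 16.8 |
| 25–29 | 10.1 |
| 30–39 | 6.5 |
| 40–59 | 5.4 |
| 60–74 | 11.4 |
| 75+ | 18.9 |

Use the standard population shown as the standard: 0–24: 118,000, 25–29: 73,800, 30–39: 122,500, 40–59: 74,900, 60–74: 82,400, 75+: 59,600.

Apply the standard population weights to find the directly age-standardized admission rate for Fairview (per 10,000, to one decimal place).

Standard total = 531,200; weights = 0.2221, 0.1389, 0.2306, 0.1410, 0.1551, 0.1122.
Standardized rate: 0.2221×16.8 + 0.1389×10.1 + 0.2306×6.5 + 0.1410×5.4 + 0.1551×11.4 + 0.1122×18.9 = 11.2844 per 10,000.

11.3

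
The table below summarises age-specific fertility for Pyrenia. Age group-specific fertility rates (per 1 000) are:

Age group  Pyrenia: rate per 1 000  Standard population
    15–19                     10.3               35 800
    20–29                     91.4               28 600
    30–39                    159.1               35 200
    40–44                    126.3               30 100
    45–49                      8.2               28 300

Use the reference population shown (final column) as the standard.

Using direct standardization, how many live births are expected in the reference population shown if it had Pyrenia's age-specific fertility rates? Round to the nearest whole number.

Expected live births = Σ (standard pop × age-specific rate ÷ 1 000)
= 35 800×10.3/1 000 + 28 600×91.4/1 000 + 35 200×159.1/1 000 + 30 100×126.3/1 000 + 28 300×8.2/1 000
= 368.74 + 2614.04 + 5600.32 + 3801.63 + 232.06 = 12616.79.

12617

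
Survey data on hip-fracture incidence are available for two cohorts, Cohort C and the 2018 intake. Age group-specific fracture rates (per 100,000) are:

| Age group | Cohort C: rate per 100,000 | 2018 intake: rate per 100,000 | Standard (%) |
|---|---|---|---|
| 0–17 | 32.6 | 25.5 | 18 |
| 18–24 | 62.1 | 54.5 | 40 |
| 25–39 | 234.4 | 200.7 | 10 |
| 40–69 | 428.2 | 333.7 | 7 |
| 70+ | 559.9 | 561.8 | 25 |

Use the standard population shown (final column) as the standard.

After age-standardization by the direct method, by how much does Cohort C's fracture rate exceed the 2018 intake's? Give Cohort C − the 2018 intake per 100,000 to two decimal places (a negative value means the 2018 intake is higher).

13.83

Standard weights: 0.18, 0.40, 0.10, 0.07, 0.25.
Cohort C: 0.1800×32.6 + 0.4000×62.1 + 0.1000×234.4 + 0.0700×428.2 + 0.2500×559.9 = 224.0970 per 100,000.
The 2018 intake: 0.1800×25.5 + 0.4000×54.5 + 0.1000×200.7 + 0.0700×333.7 + 0.2500×561.8 = 210.2690 per 100,000.
Difference = 224.0970 − 210.2690 = 13.8280.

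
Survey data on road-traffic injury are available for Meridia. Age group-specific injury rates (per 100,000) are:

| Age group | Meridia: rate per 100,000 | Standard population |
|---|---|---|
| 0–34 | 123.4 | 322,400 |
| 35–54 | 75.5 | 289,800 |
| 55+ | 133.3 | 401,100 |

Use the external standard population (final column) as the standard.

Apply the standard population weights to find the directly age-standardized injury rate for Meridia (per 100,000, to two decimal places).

113.62

Standard total = 1,013,300; weights = 0.3182, 0.2860, 0.3958.
Standardized rate: 0.3182×123.4 + 0.2860×75.5 + 0.3958×133.3 = 113.6195 per 100,000.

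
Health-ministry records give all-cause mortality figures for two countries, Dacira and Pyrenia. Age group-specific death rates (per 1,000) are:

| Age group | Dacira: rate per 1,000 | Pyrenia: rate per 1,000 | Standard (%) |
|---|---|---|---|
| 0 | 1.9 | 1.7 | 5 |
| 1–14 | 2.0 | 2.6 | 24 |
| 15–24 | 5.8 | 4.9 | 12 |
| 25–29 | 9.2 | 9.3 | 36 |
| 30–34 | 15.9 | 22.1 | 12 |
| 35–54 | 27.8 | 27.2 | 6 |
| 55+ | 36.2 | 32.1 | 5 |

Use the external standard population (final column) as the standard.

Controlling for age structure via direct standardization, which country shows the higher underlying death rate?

Pyrenia

Standard weights: 0.05, 0.24, 0.12, 0.36, 0.12, 0.06, 0.05.
Dacira: 0.0500×1.9 + 0.2400×2.0 + 0.1200×5.8 + 0.3600×9.2 + 0.1200×15.9 + 0.0600×27.8 + 0.0500×36.2 = 9.9690 per 1,000.
Pyrenia: 0.0500×1.7 + 0.2400×2.6 + 0.1200×4.9 + 0.3600×9.3 + 0.1200×22.1 + 0.0600×27.2 + 0.0500×32.1 = 10.5340 per 1,000.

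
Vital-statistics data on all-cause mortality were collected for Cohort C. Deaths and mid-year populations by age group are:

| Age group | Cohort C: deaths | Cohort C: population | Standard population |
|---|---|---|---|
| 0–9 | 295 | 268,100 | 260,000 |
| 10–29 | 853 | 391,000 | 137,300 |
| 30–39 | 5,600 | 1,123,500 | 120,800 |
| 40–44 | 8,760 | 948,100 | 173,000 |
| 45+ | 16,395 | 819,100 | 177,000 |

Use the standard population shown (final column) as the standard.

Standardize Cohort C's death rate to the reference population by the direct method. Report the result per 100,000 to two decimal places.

729.06

Age-specific rates per 100,000 for Cohort C: 110.03, 218.16, 498.44, 923.95, 2001.59.
Standard total = 868,100; weights = 0.2995, 0.1582, 0.1392, 0.1993, 0.2039.
Standardized rate: 0.2995×110.03 + 0.1582×218.16 + 0.1392×498.44 + 0.1993×923.95 + 0.2039×2001.59 = 729.0618 per 100,000.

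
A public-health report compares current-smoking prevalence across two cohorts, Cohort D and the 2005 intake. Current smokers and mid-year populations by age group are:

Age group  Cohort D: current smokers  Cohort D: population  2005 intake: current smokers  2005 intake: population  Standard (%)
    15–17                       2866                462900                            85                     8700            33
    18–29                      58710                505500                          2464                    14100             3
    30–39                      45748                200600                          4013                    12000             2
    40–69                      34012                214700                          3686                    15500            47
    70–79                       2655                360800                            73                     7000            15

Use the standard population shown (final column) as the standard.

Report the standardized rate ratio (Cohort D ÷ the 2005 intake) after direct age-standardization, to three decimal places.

0.667

Age-specific rates per 1000 for Cohort D: 6.191, 116.142, 228.056, 158.416, 7.359.
For the 2005 intake: 9.770, 174.752, 334.417, 237.806, 10.429.
Standard weights: 0.33, 0.03, 0.02, 0.47, 0.15.
Cohort D: 0.3300×6.191 + 0.0300×116.142 + 0.0200×228.056 + 0.4700×158.416 + 0.1500×7.359 = 85.6481 per 1000.
The 2005 intake: 0.3300×9.770 + 0.0300×174.752 + 0.0200×334.417 + 0.4700×237.806 + 0.1500×10.429 = 128.4883 per 1000.
Ratio = 85.6481 ÷ 128.4883 = 0.66658.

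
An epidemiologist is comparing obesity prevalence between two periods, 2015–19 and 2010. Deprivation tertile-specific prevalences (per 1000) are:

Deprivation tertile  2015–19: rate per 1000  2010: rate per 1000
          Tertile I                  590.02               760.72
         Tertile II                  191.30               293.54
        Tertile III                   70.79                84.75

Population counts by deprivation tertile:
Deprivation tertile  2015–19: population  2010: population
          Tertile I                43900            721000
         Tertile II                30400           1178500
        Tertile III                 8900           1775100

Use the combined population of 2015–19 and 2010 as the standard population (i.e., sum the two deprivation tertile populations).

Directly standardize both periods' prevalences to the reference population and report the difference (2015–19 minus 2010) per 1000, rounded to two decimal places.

-74.26

Combined standard total = 3757800; weights = 0.2035, 0.3217, 0.4747.
2015–19: 0.2035×590.02 + 0.3217×191.30 + 0.4747×70.79 = 215.2478 per 1000.
2010: 0.2035×760.72 + 0.3217×293.54 + 0.4747×84.75 = 289.5123 per 1000.
Difference = 215.2478 − 289.5123 = -74.2645.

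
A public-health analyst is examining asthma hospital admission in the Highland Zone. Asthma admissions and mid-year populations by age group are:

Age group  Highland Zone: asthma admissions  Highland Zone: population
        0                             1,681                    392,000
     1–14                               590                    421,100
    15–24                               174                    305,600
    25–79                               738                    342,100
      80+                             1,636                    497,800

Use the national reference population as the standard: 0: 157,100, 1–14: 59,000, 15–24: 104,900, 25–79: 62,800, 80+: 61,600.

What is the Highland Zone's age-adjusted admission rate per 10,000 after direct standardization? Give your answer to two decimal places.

Age-specific rates per 10,000 for the Highland Zone: 42.88, 14.01, 5.69, 21.57, 32.86.
Standard total = 445,400; weights = 0.3527, 0.1325, 0.2355, 0.1410, 0.1383.
Standardized rate: 0.3527×42.88 + 0.1325×14.01 + 0.2355×5.69 + 0.1410×21.57 + 0.1383×32.86 = 25.9093 per 10,000.

25.91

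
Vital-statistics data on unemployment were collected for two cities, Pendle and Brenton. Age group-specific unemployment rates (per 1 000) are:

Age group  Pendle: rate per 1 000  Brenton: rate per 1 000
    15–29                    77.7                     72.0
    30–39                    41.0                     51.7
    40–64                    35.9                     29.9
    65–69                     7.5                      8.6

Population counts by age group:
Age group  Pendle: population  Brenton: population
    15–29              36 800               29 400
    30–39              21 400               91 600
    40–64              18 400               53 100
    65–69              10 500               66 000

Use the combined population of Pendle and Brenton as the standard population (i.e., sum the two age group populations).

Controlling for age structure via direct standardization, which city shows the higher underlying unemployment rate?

Combined standard total = 327 200; weights = 0.2023, 0.3454, 0.2185, 0.2338.
Pendle: 0.2023×77.7 + 0.3454×41.0 + 0.2185×35.9 + 0.2338×7.5 = 39.4784 per 1 000.
Brenton: 0.2023×72.0 + 0.3454×51.7 + 0.2185×29.9 + 0.2338×8.6 = 40.9665 per 1 000.
The crude rates (51.39 vs 37.52) would put Pendle higher, but that reflects its age composition; once standardized to a common age structure, Brenton has the higher underlying rate.

Brenton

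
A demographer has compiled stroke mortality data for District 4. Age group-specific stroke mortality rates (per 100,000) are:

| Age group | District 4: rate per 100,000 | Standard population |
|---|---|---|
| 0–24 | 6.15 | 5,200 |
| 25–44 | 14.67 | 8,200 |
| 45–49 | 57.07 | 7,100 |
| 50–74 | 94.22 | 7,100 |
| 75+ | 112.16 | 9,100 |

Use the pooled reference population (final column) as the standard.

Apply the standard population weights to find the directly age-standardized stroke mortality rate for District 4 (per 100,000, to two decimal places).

61.23

Standard total = 36,700; weights = 0.1417, 0.2234, 0.1935, 0.1935, 0.2480.
Standardized rate: 0.1417×6.15 + 0.2234×14.67 + 0.1935×57.07 + 0.1935×94.22 + 0.2480×112.16 = 61.2286 per 100,000.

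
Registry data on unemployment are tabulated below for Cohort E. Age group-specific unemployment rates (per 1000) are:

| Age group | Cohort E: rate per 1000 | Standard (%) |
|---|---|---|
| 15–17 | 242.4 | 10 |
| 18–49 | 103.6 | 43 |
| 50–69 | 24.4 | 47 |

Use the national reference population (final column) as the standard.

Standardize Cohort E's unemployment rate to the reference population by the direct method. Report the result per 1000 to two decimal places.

Standard weights: 0.10, 0.43, 0.47.
Standardized rate: 0.1000×242.4 + 0.4300×103.6 + 0.4700×24.4 = 80.2560 per 1000.

80.26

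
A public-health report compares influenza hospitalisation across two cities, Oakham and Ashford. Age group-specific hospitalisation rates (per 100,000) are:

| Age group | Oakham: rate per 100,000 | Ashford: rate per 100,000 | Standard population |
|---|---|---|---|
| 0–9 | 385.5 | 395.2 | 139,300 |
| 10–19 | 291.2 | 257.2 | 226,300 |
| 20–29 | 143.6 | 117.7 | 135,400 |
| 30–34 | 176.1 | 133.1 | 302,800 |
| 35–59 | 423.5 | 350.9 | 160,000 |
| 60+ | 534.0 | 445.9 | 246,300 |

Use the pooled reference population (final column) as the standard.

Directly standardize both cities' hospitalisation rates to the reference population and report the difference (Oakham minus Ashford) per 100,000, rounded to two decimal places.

Standard total = 1,210,100; weights = 0.1151, 0.1870, 0.1119, 0.2502, 0.1322, 0.2035.
Oakham: 0.1151×385.5 + 0.1870×291.2 + 0.1119×143.6 + 0.2502×176.1 + 0.1322×423.5 + 0.2035×534.0 = 323.6505 per 100,000.
Ashford: 0.1151×395.2 + 0.1870×257.2 + 0.1119×117.7 + 0.2502×133.1 + 0.1322×350.9 + 0.2035×445.9 = 277.2202 per 100,000.
Difference = 323.6505 − 277.2202 = 46.4303.

46.43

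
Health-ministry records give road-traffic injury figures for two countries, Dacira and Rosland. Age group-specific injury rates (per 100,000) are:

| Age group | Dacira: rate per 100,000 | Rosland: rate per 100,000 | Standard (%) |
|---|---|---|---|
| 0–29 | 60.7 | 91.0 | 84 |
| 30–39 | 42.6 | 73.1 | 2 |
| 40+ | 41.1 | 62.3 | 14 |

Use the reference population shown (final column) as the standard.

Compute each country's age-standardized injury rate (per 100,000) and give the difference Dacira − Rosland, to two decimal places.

-29.03

Standard weights: 0.84, 0.02, 0.14.
Dacira: 0.8400×60.7 + 0.0200×42.6 + 0.1400×41.1 = 57.5940 per 100,000.
Rosland: 0.8400×91.0 + 0.0200×73.1 + 0.1400×62.3 = 86.6240 per 100,000.
Difference = 57.5940 − 86.6240 = -29.0300.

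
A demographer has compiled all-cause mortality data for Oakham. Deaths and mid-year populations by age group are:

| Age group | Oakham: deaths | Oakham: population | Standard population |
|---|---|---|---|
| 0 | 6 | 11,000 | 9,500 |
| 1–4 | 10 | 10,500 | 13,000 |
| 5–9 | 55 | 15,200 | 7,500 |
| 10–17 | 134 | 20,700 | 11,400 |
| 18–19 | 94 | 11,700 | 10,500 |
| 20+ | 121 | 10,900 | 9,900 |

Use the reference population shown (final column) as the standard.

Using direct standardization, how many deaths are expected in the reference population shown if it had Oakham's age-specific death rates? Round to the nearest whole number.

313

Age-specific rates per 1,000 for Oakham: 0.545, 0.952, 3.618, 6.473, 8.034, 11.101.
Expected deaths = Σ (standard pop × age-specific rate ÷ 1,000)
= 9,500×0.545/1,000 + 13,000×0.952/1,000 + 7,500×3.618/1,000 + 11,400×6.473/1,000 + 10,500×8.034/1,000 + 9,900×11.101/1,000
= 5.18 + 12.38 + 27.14 + 73.80 + 84.36 + 109.90 = 312.76.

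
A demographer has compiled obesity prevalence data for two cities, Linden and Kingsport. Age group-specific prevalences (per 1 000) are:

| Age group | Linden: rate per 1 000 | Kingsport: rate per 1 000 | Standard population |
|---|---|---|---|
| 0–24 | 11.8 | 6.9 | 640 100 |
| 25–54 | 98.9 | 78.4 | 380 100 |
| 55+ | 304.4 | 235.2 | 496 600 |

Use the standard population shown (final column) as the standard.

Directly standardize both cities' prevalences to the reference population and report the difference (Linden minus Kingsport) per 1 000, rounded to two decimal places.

29.86

Standard total = 1 516 800; weights = 0.4220, 0.2506, 0.3274.
Linden: 0.4220×11.8 + 0.2506×98.9 + 0.3274×304.4 = 129.4239 per 1 000.
Kingsport: 0.4220×6.9 + 0.2506×78.4 + 0.3274×235.2 = 99.5628 per 1 000.
Difference = 129.4239 − 99.5628 = 29.8611.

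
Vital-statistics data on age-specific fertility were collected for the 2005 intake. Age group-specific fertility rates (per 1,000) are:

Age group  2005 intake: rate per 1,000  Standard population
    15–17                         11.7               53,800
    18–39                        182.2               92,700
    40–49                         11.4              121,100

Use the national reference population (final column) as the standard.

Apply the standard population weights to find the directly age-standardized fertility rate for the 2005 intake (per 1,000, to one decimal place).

Standard total = 267,600; weights = 0.2010, 0.3464, 0.4525.
Standardized rate: 0.2010×11.7 + 0.3464×182.2 + 0.4525×11.4 = 70.6276 per 1,000.

70.6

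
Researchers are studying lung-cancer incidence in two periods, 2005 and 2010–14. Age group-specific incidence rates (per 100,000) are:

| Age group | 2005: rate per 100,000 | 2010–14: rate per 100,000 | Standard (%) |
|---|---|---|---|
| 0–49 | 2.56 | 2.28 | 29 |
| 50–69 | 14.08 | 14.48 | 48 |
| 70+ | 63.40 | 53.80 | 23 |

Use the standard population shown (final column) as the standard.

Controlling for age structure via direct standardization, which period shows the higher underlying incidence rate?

2005

Standard weights: 0.29, 0.48, 0.23.
2005: 0.2900×2.56 + 0.4800×14.08 + 0.2300×63.40 = 22.0828 per 100,000.
2010–14: 0.2900×2.28 + 0.4800×14.48 + 0.2300×53.80 = 19.9856 per 100,000.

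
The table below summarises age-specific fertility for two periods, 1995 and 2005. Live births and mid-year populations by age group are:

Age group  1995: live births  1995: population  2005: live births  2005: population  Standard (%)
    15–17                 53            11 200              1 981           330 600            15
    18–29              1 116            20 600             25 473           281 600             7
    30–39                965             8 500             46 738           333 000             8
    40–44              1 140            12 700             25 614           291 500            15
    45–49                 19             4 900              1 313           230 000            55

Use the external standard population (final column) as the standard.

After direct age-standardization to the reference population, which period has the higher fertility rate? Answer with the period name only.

Age-specific rates per 1 000 for 1995: 4.732, 54.175, 113.529, 89.764, 3.878.
For 2005: 5.992, 90.458, 140.354, 87.870, 5.709.
Standard weights: 0.15, 0.07, 0.08, 0.15, 0.55.
1995: 0.1500×4.732 + 0.0700×54.175 + 0.0800×113.529 + 0.1500×89.764 + 0.5500×3.878 = 29.1816 per 1 000.
2005: 0.1500×5.992 + 0.0700×90.458 + 0.0800×140.354 + 0.1500×87.870 + 0.5500×5.709 = 34.7795 per 1 000.

2005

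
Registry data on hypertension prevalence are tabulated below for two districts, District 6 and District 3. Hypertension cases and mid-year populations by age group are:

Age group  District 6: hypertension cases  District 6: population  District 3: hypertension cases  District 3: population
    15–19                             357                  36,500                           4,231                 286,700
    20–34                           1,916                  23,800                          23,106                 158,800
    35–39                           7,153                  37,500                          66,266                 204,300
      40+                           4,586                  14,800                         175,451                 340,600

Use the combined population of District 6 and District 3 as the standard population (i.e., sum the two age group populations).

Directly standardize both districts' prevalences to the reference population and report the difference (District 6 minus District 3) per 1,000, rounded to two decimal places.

-107.65

Age-specific rates per 1,000 for District 6: 9.781, 80.504, 190.747, 309.865.
For District 3: 14.758, 145.504, 324.356, 515.123.
Combined standard total = 1,103,000; weights = 0.2930, 0.1655, 0.2192, 0.3222.
District 6: 0.2930×9.781 + 0.1655×80.504 + 0.2192×190.747 + 0.3222×309.865 = 157.8511 per 1,000.
District 3: 0.2930×14.758 + 0.1655×145.504 + 0.2192×324.356 + 0.3222×515.123 = 265.4967 per 1,000.
Difference = 157.8511 − 265.4967 = -107.6456.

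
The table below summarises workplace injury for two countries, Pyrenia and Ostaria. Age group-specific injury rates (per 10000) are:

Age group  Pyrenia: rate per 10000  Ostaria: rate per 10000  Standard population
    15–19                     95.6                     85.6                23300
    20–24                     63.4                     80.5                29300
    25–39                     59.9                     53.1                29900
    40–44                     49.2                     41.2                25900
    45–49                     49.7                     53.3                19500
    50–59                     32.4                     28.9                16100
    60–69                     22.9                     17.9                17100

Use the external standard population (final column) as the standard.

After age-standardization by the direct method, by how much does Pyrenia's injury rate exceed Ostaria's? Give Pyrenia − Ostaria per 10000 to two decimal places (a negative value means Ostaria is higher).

Standard total = 161100; weights = 0.1446, 0.1819, 0.1856, 0.1608, 0.1210, 0.0999, 0.1061.
Pyrenia: 0.1446×95.6 + 0.1819×63.4 + 0.1856×59.9 + 0.1608×49.2 + 0.1210×49.7 + 0.0999×32.4 + 0.1061×22.9 = 56.0693 per 10000.
Ostaria: 0.1446×85.6 + 0.1819×80.5 + 0.1856×53.1 + 0.1608×41.2 + 0.1210×53.3 + 0.0999×28.9 + 0.1061×17.9 = 54.7401 per 10000.
Difference = 56.0693 − 54.7401 = 1.3292.

1.33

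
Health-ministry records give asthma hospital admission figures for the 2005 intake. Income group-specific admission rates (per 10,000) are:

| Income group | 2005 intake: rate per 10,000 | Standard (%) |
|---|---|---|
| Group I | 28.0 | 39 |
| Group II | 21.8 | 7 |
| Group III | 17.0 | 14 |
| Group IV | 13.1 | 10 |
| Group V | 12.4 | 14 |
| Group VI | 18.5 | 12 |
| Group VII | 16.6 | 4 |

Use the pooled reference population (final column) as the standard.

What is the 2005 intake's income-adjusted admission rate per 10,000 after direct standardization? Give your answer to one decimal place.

20.8

Standard weights: 0.39, 0.07, 0.14, 0.10, 0.14, 0.12, 0.04.
Standardized rate: 0.3900×28.0 + 0.0700×21.8 + 0.1400×17.0 + 0.1000×13.1 + 0.1400×12.4 + 0.1200×18.5 + 0.0400×16.6 = 20.7560 per 10,000.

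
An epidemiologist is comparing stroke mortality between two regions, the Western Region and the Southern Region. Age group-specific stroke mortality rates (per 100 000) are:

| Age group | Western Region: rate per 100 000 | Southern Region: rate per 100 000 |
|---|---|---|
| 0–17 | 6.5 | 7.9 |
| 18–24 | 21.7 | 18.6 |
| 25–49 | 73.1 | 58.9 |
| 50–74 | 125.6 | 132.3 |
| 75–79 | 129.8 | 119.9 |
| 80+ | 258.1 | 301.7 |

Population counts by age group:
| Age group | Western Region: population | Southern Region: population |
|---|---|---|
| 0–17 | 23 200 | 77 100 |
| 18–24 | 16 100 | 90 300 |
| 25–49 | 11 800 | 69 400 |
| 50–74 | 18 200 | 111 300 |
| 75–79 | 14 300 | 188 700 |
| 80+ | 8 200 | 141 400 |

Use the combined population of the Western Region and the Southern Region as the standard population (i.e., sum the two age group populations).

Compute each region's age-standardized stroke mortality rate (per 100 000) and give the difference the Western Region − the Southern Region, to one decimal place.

-5.2

Combined standard total = 770 000; weights = 0.1303, 0.1382, 0.1055, 0.1682, 0.2636, 0.1943.
The Western Region: 0.1303×6.5 + 0.1382×21.7 + 0.1055×73.1 + 0.1682×125.6 + 0.2636×129.8 + 0.1943×258.1 = 117.0427 per 100 000.
The Southern Region: 0.1303×7.9 + 0.1382×18.6 + 0.1055×58.9 + 0.1682×132.3 + 0.2636×119.9 + 0.1943×301.7 = 122.2870 per 100 000.
Difference = 117.0427 − 122.2870 = -5.2442.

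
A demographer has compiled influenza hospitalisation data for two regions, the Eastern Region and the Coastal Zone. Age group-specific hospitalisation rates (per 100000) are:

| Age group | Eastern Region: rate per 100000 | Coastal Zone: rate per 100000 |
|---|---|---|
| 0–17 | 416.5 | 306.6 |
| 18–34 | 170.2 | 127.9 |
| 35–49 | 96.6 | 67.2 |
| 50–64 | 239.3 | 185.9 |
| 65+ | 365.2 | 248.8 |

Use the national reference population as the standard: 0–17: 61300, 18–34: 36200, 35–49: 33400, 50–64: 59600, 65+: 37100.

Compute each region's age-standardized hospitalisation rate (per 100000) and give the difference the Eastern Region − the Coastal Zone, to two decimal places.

Standard total = 227600; weights = 0.2693, 0.1591, 0.1467, 0.2619, 0.1630.
The Eastern Region: 0.2693×416.5 + 0.1591×170.2 + 0.1467×96.6 + 0.2619×239.3 + 0.1630×365.2 = 275.6166 per 100000.
The Coastal Zone: 0.2693×306.6 + 0.1591×127.9 + 0.1467×67.2 + 0.2619×185.9 + 0.1630×248.8 = 202.0174 per 100000.
Difference = 275.6166 − 202.0174 = 73.5992.

73.60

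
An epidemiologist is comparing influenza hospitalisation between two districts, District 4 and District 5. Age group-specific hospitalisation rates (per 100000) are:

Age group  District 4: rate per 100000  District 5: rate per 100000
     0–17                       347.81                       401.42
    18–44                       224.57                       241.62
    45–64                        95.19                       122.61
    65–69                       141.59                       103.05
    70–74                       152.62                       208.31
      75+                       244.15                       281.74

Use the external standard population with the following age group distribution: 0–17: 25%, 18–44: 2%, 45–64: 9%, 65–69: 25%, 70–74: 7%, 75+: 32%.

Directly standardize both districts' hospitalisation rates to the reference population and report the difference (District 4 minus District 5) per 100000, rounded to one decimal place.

Standard weights: 0.25, 0.02, 0.09, 0.25, 0.07, 0.32.
District 4: 0.2500×347.81 + 0.0200×224.57 + 0.0900×95.19 + 0.2500×141.59 + 0.0700×152.62 + 0.3200×244.15 = 224.2199 per 100000.
District 5: 0.2500×401.42 + 0.0200×241.62 + 0.0900×122.61 + 0.2500×103.05 + 0.0700×208.31 + 0.3200×281.74 = 246.7233 per 100000.
Difference = 224.2199 − 246.7233 = -22.5034.

-22.5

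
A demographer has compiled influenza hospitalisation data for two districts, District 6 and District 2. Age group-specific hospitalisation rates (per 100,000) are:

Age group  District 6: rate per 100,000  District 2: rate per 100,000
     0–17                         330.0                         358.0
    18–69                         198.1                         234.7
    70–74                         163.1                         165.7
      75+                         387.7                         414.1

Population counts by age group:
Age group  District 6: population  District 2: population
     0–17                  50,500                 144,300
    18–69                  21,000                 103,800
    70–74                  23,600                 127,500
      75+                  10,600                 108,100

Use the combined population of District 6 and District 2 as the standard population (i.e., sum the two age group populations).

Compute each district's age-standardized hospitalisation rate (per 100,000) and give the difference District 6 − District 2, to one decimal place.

Combined standard total = 589,400; weights = 0.3305, 0.2117, 0.2564, 0.2014.
District 6: 0.3305×330.0 + 0.2117×198.1 + 0.2564×163.1 + 0.2014×387.7 = 270.9048 per 100,000.
District 2: 0.3305×358.0 + 0.2117×234.7 + 0.2564×165.7 + 0.2014×414.1 = 293.8919 per 100,000.
Difference = 270.9048 − 293.8919 = -22.9871.

-23.0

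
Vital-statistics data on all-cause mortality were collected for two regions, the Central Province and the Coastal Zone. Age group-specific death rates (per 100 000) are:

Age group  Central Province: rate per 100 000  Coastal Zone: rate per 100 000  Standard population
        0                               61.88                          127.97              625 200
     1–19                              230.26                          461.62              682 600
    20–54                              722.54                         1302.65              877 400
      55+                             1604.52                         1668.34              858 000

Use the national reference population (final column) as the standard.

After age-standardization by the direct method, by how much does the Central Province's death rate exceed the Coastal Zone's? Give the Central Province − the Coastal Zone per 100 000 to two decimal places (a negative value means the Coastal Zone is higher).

Standard total = 3 043 200; weights = 0.2054, 0.2243, 0.2883, 0.2819.
The Central Province: 0.2054×61.88 + 0.2243×230.26 + 0.2883×722.54 + 0.2819×1604.52 = 725.0584 per 100 000.
The Coastal Zone: 0.2054×127.97 + 0.2243×461.62 + 0.2883×1302.65 + 0.2819×1668.34 = 975.7786 per 100 000.
Difference = 725.0584 − 975.7786 = -250.7203.

-250.72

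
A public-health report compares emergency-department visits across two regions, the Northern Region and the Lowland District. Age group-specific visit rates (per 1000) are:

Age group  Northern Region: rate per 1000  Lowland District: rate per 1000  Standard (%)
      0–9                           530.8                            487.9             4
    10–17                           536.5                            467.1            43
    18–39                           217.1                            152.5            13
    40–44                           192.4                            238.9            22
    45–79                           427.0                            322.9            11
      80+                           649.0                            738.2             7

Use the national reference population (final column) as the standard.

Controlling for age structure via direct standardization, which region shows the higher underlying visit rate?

Northern Region

Standard weights: 0.04, 0.43, 0.13, 0.22, 0.11, 0.07.
The Northern Region: 0.0400×530.8 + 0.4300×536.5 + 0.1300×217.1 + 0.2200×192.4 + 0.1100×427.0 + 0.0700×649.0 = 414.8780 per 1000.
The Lowland District: 0.0400×487.9 + 0.4300×467.1 + 0.1300×152.5 + 0.2200×238.9 + 0.1100×322.9 + 0.0700×738.2 = 379.9450 per 1000.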